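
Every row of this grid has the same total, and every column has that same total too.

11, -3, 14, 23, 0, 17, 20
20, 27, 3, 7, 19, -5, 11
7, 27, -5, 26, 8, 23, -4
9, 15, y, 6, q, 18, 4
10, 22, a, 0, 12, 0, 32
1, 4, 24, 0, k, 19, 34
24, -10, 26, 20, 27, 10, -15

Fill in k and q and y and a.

k = 0, q = 16, y = 14, a = 6

Rows 1 and 2 both sum to 82, so that's the common total.
The known cells in row 6 total 82, leaving 82 − 82 = 0 for the blank.
The known cells in column 5 total 66, leaving 82 − 66 = 16 for the blank.
The known cells in row 5 total 76, leaving 82 − 76 = 6 for the blank.
The known cells in row 4 total 68, leaving 82 − 68 = 14 for the blank.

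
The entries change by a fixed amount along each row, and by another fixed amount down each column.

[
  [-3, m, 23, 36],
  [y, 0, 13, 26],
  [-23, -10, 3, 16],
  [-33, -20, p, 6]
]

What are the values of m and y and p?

m = 10, y = -13, p = -7

Along each row the entries change by 13 per step; down each column they change by -10.
Row 1: from -3 at column 1, stepping by 13 to column 2 gives 10.
Row 2: from 0 at column 2, stepping by 13 to column 1 gives -13.
Row 4: from -33 at column 1, stepping by 13 to column 3 gives -7.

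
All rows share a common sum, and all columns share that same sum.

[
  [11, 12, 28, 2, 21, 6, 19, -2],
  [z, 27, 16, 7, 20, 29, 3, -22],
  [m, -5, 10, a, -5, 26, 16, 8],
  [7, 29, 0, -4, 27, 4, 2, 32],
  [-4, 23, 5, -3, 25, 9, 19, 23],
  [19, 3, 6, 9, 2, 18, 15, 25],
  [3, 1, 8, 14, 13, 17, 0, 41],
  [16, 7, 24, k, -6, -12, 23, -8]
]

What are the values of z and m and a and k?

z = 17, m = 28, a = 19, k = 53

Rows 1 and 4 both sum to 97, so that's the common total.
The known cells in row 2 total 80, leaving 97 − 80 = 17 for the blank.
The known cells in column 1 total 69, leaving 97 − 69 = 28 for the blank.
The known cells in row 3 total 78, leaving 97 − 78 = 19 for the blank.
The known cells in row 8 total 44, leaving 97 − 44 = 53 for the blank.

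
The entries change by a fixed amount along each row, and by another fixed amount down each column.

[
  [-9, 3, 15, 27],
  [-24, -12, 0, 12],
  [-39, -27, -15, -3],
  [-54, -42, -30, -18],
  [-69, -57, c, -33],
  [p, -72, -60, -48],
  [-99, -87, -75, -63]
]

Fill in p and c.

p = -84, c = -45

Along each row the entries change by 12 per step; down each column they change by -15.
Row 6: from -72 at column 2, stepping by 12 to column 1 gives -84.
Row 5: from -69 at column 1, stepping by 12 to column 3 gives -45.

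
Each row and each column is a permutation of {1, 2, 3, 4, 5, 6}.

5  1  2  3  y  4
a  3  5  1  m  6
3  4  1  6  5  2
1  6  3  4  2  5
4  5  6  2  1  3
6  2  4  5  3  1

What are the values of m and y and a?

m = 4, y = 6, a = 2

At (row 2, col 1): column 1 already has {1, 3, 4, 5, 6}, so the value is 2.
At (row 1, col 5): row 1 already has {1, 2, 3, 4, 5}, so the value is 6.
At (row 2, col 5): row 2 already has {1, 2, 3, 5, 6}, so the value is 4.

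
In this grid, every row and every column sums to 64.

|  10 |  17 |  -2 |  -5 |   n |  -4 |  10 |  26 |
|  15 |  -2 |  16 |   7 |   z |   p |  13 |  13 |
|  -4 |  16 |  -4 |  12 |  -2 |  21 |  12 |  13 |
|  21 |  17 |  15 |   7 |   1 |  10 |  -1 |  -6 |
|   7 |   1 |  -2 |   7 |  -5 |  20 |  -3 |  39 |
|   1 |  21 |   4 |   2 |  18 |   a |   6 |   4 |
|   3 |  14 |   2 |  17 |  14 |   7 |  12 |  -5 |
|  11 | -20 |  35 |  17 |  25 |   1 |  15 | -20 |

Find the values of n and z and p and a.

The known cells in row 6 total 56, leaving 64 − 56 = 8 for the blank.
The known cells in row 1 total 52, leaving 64 − 52 = 12 for the blank.
The known cells in column 5 total 63, leaving 64 − 63 = 1 for the blank.
The known cells in row 2 total 63, leaving 64 − 63 = 1 for the blank.

n = 12, z = 1, p = 1, a = 8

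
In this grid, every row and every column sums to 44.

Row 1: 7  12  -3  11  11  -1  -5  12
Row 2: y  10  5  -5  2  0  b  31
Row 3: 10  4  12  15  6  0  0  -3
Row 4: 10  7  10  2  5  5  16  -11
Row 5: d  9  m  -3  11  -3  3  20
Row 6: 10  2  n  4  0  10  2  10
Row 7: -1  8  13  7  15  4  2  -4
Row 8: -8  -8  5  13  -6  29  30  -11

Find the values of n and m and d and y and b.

Column 7: -5 + 0 + 16 + 3 + 2 + 2 + 30 = 48, so its missing entry is 44 − 48 = -4.
Row 2: 10 + 5 − 5 + 2 + 0 − 4 + 31 = 39, so its missing entry is 44 − 39 = 5.
Column 1: 7 + 5 + 10 + 10 + 10 − 1 − 8 = 33, so its missing entry is 44 − 33 = 11.
Row 5: 11 + 9 − 3 + 11 − 3 + 3 + 20 = 48, so its missing entry is 44 − 48 = -4.
Row 6: 10 + 2 + 4 + 0 + 10 + 2 + 10 = 38, so its missing entry is 44 − 38 = 6.

n = 6, m = -4, d = 11, y = 5, b = -4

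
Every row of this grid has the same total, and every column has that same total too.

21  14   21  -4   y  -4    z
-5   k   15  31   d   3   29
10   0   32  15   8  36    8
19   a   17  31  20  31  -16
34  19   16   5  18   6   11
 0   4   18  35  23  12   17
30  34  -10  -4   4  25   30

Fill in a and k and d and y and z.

a = 7, k = 31, d = 5, y = 31, z = 30

Rows 3 and 5 both sum to 109, so that's the common total.
Row 4: 19 + 17 + 31 + 20 + 31 − 16 = 102, so its missing entry is 109 − 102 = 7.
Column 2: 14 + 0 + 7 + 19 + 4 + 34 = 78, so its missing entry is 109 − 78 = 31.
Row 2: -5 + 31 + 15 + 31 + 3 + 29 = 104, so its missing entry is 109 − 104 = 5.
Column 5: 5 + 8 + 20 + 18 + 23 + 4 = 78, so its missing entry is 109 − 78 = 31.
Row 1: 21 + 14 + 21 − 4 + 31 − 4 = 79, so its missing entry is 109 − 79 = 30.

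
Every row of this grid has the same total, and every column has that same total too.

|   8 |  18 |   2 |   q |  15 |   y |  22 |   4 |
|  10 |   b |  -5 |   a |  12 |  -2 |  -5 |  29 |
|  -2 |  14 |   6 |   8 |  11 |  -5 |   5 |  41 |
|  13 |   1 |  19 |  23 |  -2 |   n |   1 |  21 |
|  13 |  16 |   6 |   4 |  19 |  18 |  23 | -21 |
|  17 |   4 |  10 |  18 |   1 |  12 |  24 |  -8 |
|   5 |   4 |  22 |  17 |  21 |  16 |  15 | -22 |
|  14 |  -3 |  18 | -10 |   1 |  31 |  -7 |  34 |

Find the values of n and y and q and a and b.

Rows 3 and 5 both sum to 78, so that's the common total.
The known cells in column 2 total 54, leaving 78 − 54 = 24 for the blank.
The known cells in row 2 total 63, leaving 78 − 63 = 15 for the blank.
The known cells in column 4 total 75, leaving 78 − 75 = 3 for the blank.
The known cells in row 1 total 72, leaving 78 − 72 = 6 for the blank.
The known cells in row 4 total 76, leaving 78 − 76 = 2 for the blank.

n = 2, y = 6, q = 3, a = 15, b = 24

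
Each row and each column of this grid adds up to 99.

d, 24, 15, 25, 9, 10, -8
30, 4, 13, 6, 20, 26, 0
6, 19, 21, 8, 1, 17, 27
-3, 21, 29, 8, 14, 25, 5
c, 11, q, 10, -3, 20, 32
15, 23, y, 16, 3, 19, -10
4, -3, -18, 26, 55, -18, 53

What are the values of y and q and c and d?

y = 33, q = 6, c = 23, d = 24

The known cells in row 1 total 75, leaving 99 − 75 = 24 for the blank.
The known cells in column 1 total 76, leaving 99 − 76 = 23 for the blank.
The known cells in row 5 total 93, leaving 99 − 93 = 6 for the blank.
The known cells in row 6 total 66, leaving 99 − 66 = 33 for the blank.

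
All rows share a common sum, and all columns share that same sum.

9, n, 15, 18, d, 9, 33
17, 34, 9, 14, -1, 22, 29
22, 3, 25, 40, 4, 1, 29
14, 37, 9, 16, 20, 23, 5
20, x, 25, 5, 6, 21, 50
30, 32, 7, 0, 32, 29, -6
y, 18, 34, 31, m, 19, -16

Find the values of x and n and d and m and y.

x = -3, n = 3, d = 37, m = 26, y = 12

Rows 2 and 3 both sum to 124, so that's the common total.
Column 1 has 9 + 17 + 22 + 14 + 20 + 30 = 112; the blank must be 124 − 112 = 12.
Row 7 has 12 + 18 + 34 + 31 + 19 − 16 = 98; the blank must be 124 − 98 = 26.
Column 5 has -1 + 4 + 20 + 6 + 32 + 26 = 87; the blank must be 124 − 87 = 37.
Row 1 has 9 + 15 + 18 + 37 + 9 + 33 = 121; the blank must be 124 − 121 = 3.
Row 5 has 20 + 25 + 5 + 6 + 21 + 50 = 127; the blank must be 124 − 127 = -3.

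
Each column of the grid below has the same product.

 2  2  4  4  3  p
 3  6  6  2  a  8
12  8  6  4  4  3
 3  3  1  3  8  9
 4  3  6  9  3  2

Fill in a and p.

Columns 1 and 3 each multiply to 864, so every column has product 864.
Column 5: 3×4×8×3 = 288, so the missing entry is 864 ÷ 288 = 3.
Column 6: 8×3×9×2 = 432, so the missing entry is 864 ÷ 432 = 2.

a = 3, p = 2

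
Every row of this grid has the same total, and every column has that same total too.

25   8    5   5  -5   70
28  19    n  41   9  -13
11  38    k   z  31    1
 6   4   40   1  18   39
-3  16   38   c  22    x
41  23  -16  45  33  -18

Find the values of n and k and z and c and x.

n = 24, k = 17, z = 10, c = 6, x = 29

Rows 1 and 4 both sum to 108, so that's the common total.
Row 2: 28 + 19 + 41 + 9 − 13 = 84, so its missing entry is 108 − 84 = 24.
Column 6: 70 − 13 + 1 + 39 − 18 = 79, so its missing entry is 108 − 79 = 29.
Row 5: -3 + 16 + 38 + 22 + 29 = 102, so its missing entry is 108 − 102 = 6.
Column 4: 5 + 41 + 1 + 6 + 45 = 98, so its missing entry is 108 − 98 = 10.
Row 3: 11 + 38 + 10 + 31 + 1 = 91, so its missing entry is 108 − 91 = 17.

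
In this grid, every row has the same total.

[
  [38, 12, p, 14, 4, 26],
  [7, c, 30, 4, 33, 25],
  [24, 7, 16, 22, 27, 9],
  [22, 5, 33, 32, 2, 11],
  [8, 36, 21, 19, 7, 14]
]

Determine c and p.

Rows 3 and 4 both add up to 105, so every row sums to 105.
Row 2: 7 + 30 + 4 + 33 + 25 = 99, so the missing entry is 105 − 99 = 6.
Row 1: 38 + 12 + 14 + 4 + 26 = 94, so the missing entry is 105 − 94 = 11.

c = 6, p = 11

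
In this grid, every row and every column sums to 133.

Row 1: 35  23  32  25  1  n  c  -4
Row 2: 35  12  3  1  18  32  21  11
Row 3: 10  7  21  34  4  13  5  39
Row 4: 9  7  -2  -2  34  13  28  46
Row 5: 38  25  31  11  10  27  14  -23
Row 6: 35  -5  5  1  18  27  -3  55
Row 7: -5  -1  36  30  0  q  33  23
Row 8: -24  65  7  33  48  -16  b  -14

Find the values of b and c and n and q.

b = 34, c = 1, n = 20, q = 17

Row 8: -24 + 65 + 7 + 33 + 48 − 16 − 14 = 99, so its missing entry is 133 − 99 = 34.
Row 7: -5 − 1 + 36 + 30 + 0 + 33 + 23 = 116, so its missing entry is 133 − 116 = 17.
Column 6: 32 + 13 + 13 + 27 + 27 + 17 − 16 = 113, so its missing entry is 133 − 113 = 20.
Row 1: 35 + 23 + 32 + 25 + 1 + 20 − 4 = 132, so its missing entry is 133 − 132 = 1.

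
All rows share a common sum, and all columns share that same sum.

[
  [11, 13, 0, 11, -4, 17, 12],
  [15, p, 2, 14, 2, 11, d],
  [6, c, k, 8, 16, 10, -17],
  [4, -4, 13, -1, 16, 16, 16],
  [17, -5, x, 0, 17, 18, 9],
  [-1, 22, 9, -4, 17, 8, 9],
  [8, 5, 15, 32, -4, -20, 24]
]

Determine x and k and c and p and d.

x = 4, k = 17, c = 20, p = 9, d = 7

Rows 1 and 4 both sum to 60, so that's the common total.
The known cells in row 5 total 56, leaving 60 − 56 = 4 for the blank.
The known cells in column 3 total 43, leaving 60 − 43 = 17 for the blank.
The known cells in row 3 total 40, leaving 60 − 40 = 20 for the blank.
The known cells in column 2 total 51, leaving 60 − 51 = 9 for the blank.
The known cells in row 2 total 53, leaving 60 − 53 = 7 for the blank.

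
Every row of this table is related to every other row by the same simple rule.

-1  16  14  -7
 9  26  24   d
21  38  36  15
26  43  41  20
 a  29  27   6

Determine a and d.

The difference between any two rows is the same in every column — this is an addition table with the headers hidden.
Row 5 minus row 1 is 29 − 16 = 13, so its entry in column 1 is -1 + 13 = 12.
Row 2 minus row 1 is 26 − 16 = 10, so its entry in column 4 is -7 + 10 = 3.

a = 12, d = 3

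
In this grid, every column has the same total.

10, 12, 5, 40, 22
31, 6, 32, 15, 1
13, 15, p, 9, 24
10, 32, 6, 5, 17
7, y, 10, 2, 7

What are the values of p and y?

p = 18, y = 6

Columns 1 and 5 both add up to 71, so every column sums to 71.
Column 3: 5 + 32 + 6 + 10 = 53, so the missing entry is 71 − 53 = 18.
Column 2: 12 + 6 + 15 + 32 = 65, so the missing entry is 71 − 65 = 6.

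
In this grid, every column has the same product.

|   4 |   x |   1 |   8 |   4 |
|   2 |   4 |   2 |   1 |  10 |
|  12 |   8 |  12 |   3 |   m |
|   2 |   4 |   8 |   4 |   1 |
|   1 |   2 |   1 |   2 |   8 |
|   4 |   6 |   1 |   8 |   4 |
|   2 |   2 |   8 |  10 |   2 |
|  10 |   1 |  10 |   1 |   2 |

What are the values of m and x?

m = 3, x = 5

Columns 1 and 3 each multiply to 15360, so every column has product 15360.
Column 5: 4×10×1×8×4×2×2 = 5120, so the missing entry is 15360 ÷ 5120 = 3.
Column 2: 4×8×4×2×6×2×1 = 3072, so the missing entry is 15360 ÷ 3072 = 5.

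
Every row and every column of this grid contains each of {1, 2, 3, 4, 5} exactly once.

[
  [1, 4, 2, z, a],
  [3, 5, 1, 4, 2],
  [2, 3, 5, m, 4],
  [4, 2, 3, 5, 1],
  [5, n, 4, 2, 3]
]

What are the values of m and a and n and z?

m = 1, a = 5, n = 1, z = 3

At (row 3, col 4): row 3 already has {2, 3, 4, 5}, so the value is 1.
At (row 1, col 4): column 4 already has {1, 2, 4, 5}, so the value is 3.
Cell (1,5): row 1 already has {1, 2, 3, 4} → 5.
At (row 5, col 2): row 5 already has {2, 3, 4, 5}, so the value is 1.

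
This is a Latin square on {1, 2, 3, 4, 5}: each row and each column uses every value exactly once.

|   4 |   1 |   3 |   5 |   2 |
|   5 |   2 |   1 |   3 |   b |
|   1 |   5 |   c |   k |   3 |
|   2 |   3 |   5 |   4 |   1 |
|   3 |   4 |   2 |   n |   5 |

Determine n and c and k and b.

n = 1, c = 4, k = 2, b = 4

Cell (3,3): column 3 already has {1, 2, 3, 5} → 4.
Cell (3,4): row 3 already has {1, 3, 4, 5} → 2.
At (row 2, col 5): row 2 already has {1, 2, 3, 5}, so the value is 4.
At (row 5, col 4): row 5 already has {2, 3, 4, 5}, so the value is 1.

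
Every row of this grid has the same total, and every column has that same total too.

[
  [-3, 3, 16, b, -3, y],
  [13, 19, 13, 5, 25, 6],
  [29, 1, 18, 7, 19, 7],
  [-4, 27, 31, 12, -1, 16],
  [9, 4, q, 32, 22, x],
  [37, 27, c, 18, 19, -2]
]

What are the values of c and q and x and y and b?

c = -18, q = 21, x = -7, y = 61, b = 7

Rows 2 and 3 both sum to 81, so that's the common total.
Column 4 has 5 + 7 + 12 + 32 + 18 = 74; the blank must be 81 − 74 = 7.
Row 1 has -3 + 3 + 16 + 7 − 3 = 20; the blank must be 81 − 20 = 61.
Column 6 has 61 + 6 + 7 + 16 − 2 = 88; the blank must be 81 − 88 = -7.
Row 5 has 9 + 4 + 32 + 22 − 7 = 60; the blank must be 81 − 60 = 21.
Row 6 has 37 + 27 + 18 + 19 − 2 = 99; the blank must be 81 − 99 = -18.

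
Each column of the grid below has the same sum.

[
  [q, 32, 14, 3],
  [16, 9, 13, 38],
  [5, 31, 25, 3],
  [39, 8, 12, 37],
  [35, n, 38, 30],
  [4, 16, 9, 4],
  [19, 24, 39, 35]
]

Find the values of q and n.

q = 32, n = 30

Column 3 sums to 150 and so does column 4; that's the common total.
In column 1 the known cells total 118, leaving 150 − 118 = 32.
In column 2 the known cells total 120, leaving 150 − 120 = 30.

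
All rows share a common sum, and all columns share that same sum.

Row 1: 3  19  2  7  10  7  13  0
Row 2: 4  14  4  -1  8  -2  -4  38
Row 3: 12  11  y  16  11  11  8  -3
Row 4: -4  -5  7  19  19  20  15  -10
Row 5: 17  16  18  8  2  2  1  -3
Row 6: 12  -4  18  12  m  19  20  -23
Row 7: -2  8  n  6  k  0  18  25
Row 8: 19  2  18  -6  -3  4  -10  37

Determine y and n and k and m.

y = -5, n = -1, k = 7, m = 7

Rows 1 and 2 both sum to 61, so that's the common total.
Row 6 has 12 − 4 + 18 + 12 + 19 + 20 − 23 = 54; the blank must be 61 − 54 = 7.
Column 5 has 10 + 8 + 11 + 19 + 2 + 7 − 3 = 54; the blank must be 61 − 54 = 7.
Row 7 has -2 + 8 + 6 + 7 + 0 + 18 + 25 = 62; the blank must be 61 − 62 = -1.
Row 3 has 12 + 11 + 16 + 11 + 11 + 8 − 3 = 66; the blank must be 61 − 66 = -5.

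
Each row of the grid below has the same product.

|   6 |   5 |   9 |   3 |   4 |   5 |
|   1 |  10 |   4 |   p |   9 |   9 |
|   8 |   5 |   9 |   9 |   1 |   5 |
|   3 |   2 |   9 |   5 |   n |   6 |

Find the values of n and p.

Rows 1 and 3 each multiply to 16200, so every row has product 16200.
Row 4: 3×2×9×5×6 = 1620, so the missing entry is 16200 ÷ 1620 = 10.
Row 2: 1×10×4×9×9 = 3240, so the missing entry is 16200 ÷ 3240 = 5.

n = 10, p = 5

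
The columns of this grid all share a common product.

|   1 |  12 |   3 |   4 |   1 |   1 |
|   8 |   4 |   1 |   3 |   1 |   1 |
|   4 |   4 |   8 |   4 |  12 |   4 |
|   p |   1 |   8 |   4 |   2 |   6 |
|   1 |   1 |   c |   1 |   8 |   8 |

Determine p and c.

Columns 2 and 5 each multiply to 192, so every column has product 192.
Column 1: 1×8×4×1 = 32, so the missing entry is 192 ÷ 32 = 6.
Column 3: 3×1×8×8 = 192, so the missing entry is 192 ÷ 192 = 1.

p = 6, c = 1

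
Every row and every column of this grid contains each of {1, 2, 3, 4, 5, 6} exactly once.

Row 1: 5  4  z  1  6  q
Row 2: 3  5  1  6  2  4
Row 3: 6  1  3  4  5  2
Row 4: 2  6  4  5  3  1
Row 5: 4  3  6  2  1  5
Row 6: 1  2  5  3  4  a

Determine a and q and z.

At (row 1, col 3): column 3 already has {1, 3, 4, 5, 6}, so the value is 2.
Cell (6,6): row 6 already has {1, 2, 3, 4, 5} → 6.
Cell (1,6): row 1 already has {1, 2, 4, 5, 6} → 3.

a = 6, q = 3, z = 2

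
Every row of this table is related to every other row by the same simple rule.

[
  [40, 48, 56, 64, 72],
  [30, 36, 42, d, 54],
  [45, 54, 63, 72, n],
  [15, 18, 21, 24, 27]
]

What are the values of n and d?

n = 81, d = 48

Each row is a constant multiple of every other row — this is a multiplication table with the headers hidden.
Row 3 is 63/56 = 9/8 times row 1, so its entry in column 5 is 72 × 9/8 = 81.
Row 2 is 42/56 = 3/4 times row 1, so its entry in column 4 is 64 × 3/4 = 48.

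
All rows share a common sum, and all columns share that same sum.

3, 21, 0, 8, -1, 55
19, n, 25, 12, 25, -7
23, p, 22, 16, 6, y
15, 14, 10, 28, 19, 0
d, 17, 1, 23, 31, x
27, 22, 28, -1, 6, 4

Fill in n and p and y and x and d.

Rows 1 and 4 both sum to 86, so that's the common total.
Column 1 has 3 + 19 + 23 + 15 + 27 = 87; the blank must be 86 − 87 = -1.
Row 2 has 19 + 25 + 12 + 25 − 7 = 74; the blank must be 86 − 74 = 12.
Column 2 has 21 + 12 + 14 + 17 + 22 = 86; the blank must be 86 − 86 = 0.
Row 5 has -1 + 17 + 1 + 23 + 31 = 71; the blank must be 86 − 71 = 15.
Row 3 has 23 + 0 + 22 + 16 + 6 = 67; the blank must be 86 − 67 = 19.

n = 12, p = 0, y = 19, x = 15, d = -1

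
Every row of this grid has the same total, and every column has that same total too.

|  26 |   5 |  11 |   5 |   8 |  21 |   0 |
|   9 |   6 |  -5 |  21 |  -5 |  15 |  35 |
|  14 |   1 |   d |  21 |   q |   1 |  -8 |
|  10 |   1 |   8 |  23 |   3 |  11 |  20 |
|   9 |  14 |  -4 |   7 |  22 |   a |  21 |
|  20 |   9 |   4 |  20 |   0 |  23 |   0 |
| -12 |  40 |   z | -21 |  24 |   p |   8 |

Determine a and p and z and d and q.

Rows 1 and 2 both sum to 76, so that's the common total.
The known cells in column 5 total 52, leaving 76 − 52 = 24 for the blank.
The known cells in row 5 total 69, leaving 76 − 69 = 7 for the blank.
The known cells in column 6 total 78, leaving 76 − 78 = -2 for the blank.
The known cells in row 7 total 37, leaving 76 − 37 = 39 for the blank.
The known cells in row 3 total 53, leaving 76 − 53 = 23 for the blank.

a = 7, p = -2, z = 39, d = 23, q = 24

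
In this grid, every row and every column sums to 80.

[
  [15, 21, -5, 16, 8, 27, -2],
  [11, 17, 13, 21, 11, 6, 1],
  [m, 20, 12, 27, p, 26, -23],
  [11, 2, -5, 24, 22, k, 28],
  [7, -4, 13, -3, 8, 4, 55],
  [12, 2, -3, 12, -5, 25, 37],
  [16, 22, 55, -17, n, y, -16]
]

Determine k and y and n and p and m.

k = -2, y = -6, n = 26, p = 10, m = 8

Column 1: 15 + 11 + 11 + 7 + 12 + 16 = 72, so its missing entry is 80 − 72 = 8.
Row 3: 8 + 20 + 12 + 27 + 26 − 23 = 70, so its missing entry is 80 − 70 = 10.
Column 5: 8 + 11 + 10 + 22 + 8 − 5 = 54, so its missing entry is 80 − 54 = 26.
Row 7: 16 + 22 + 55 − 17 + 26 − 16 = 86, so its missing entry is 80 − 86 = -6.
Row 4: 11 + 2 − 5 + 24 + 22 + 28 = 82, so its missing entry is 80 − 82 = -2.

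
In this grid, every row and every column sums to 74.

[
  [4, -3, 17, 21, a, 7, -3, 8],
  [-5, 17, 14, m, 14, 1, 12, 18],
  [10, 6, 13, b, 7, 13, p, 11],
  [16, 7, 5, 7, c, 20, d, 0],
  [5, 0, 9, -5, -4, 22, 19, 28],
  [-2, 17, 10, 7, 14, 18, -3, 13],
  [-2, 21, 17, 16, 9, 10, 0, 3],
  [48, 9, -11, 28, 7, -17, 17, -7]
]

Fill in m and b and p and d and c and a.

Row 1: 4 − 3 + 17 + 21 + 7 − 3 + 8 = 51, so its missing entry is 74 − 51 = 23.
Column 5: 23 + 14 + 7 − 4 + 14 + 9 + 7 = 70, so its missing entry is 74 − 70 = 4.
Row 4: 16 + 7 + 5 + 7 + 4 + 20 + 0 = 59, so its missing entry is 74 − 59 = 15.
Column 7: -3 + 12 + 15 + 19 − 3 + 0 + 17 = 57, so its missing entry is 74 − 57 = 17.
Row 3: 10 + 6 + 13 + 7 + 13 + 17 + 11 = 77, so its missing entry is 74 − 77 = -3.
Row 2: -5 + 17 + 14 + 14 + 1 + 12 + 18 = 71, so its missing entry is 74 − 71 = 3.

m = 3, b = -3, p = 17, d = 15, c = 4, a = 23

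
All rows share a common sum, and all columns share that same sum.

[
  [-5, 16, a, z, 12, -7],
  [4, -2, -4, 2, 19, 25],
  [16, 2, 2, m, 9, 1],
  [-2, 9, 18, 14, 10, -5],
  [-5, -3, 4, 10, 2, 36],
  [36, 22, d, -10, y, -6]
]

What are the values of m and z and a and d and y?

Rows 2 and 4 both sum to 44, so that's the common total.
Column 5: 12 + 19 + 9 + 10 + 2 = 52, so its missing entry is 44 − 52 = -8.
Row 3: 16 + 2 + 2 + 9 + 1 = 30, so its missing entry is 44 − 30 = 14.
Column 4: 2 + 14 + 14 + 10 − 10 = 30, so its missing entry is 44 − 30 = 14.
Row 1: -5 + 16 + 14 + 12 − 7 = 30, so its missing entry is 44 − 30 = 14.
Row 6: 36 + 22 − 10 − 8 − 6 = 34, so its missing entry is 44 − 34 = 10.

m = 14, z = 14, a = 14, d = 10, y = -8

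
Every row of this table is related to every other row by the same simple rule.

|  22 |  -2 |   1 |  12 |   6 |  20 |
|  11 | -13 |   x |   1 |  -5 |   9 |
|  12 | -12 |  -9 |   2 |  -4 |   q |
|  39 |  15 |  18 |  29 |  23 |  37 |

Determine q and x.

q = 10, x = -10

The difference between any two rows is the same in every column — this is an addition table with the headers hidden.
Row 3 minus row 1 is 12 − 22 = -10, so its entry in column 6 is 20 + (-10) = 10.
Row 2 minus row 1 is 11 − 22 = -11, so its entry in column 3 is 1 + (-11) = -10.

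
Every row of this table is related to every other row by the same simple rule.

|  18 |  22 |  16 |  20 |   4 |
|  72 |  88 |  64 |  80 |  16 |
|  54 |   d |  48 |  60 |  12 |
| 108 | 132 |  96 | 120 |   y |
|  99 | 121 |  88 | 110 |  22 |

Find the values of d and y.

d = 66, y = 24

Each row is a constant multiple of every other row — this is a multiplication table with the headers hidden.
Row 3 is 60/20 = 3/1 times row 1, so its entry in column 2 is 22 × 3/1 = 66.
Row 4 is 120/20 = 6/1 times row 1, so its entry in column 5 is 4 × 6/1 = 24.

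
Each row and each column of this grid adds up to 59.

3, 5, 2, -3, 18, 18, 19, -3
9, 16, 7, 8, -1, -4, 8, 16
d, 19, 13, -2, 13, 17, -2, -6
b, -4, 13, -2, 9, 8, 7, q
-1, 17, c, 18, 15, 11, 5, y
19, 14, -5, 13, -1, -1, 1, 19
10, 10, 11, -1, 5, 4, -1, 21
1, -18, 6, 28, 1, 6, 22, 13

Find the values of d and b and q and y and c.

The known cells in row 3 total 52, leaving 59 − 52 = 7 for the blank.
The known cells in column 3 total 47, leaving 59 − 47 = 12 for the blank.
The known cells in column 1 total 48, leaving 59 − 48 = 11 for the blank.
The known cells in row 4 total 42, leaving 59 − 42 = 17 for the blank.
The known cells in row 5 total 77, leaving 59 − 77 = -18 for the blank.

d = 7, b = 11, q = 17, y = -18, c = 12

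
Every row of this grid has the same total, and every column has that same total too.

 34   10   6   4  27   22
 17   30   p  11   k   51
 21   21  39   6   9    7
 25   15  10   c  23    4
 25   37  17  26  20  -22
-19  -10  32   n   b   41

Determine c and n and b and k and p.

c = 26, n = 30, b = 29, k = -5, p = -1

Rows 1 and 3 both sum to 103, so that's the common total.
The known cells in column 3 total 104, leaving 103 − 104 = -1 for the blank.
The known cells in row 2 total 108, leaving 103 − 108 = -5 for the blank.
The known cells in column 5 total 74, leaving 103 − 74 = 29 for the blank.
The known cells in row 4 total 77, leaving 103 − 77 = 26 for the blank.
The known cells in row 6 total 73, leaving 103 − 73 = 30 for the blank.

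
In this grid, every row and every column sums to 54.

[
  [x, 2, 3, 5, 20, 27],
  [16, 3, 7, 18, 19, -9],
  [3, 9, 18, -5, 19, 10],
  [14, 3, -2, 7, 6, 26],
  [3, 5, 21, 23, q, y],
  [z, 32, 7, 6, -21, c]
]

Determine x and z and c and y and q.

x = -3, z = 21, c = 9, y = -9, q = 11

Column 5 has 20 + 19 + 19 + 6 − 21 = 43; the blank must be 54 − 43 = 11.
Row 1 has 2 + 3 + 5 + 20 + 27 = 57; the blank must be 54 − 57 = -3.
Row 5 has 3 + 5 + 21 + 23 + 11 = 63; the blank must be 54 − 63 = -9.
Column 6 has 27 − 9 + 10 + 26 − 9 = 45; the blank must be 54 − 45 = 9.
Row 6 has 32 + 7 + 6 − 21 + 9 = 33; the blank must be 54 − 33 = 21.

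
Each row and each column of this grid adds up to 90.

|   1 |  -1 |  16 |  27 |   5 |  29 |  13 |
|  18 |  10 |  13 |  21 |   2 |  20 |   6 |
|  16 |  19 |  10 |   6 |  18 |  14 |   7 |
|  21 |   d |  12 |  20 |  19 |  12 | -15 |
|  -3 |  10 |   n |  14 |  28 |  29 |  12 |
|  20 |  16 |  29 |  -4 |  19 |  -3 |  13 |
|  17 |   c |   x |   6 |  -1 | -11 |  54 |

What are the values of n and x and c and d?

n = 0, x = 10, c = 15, d = 21

Row 4 has 21 + 12 + 20 + 19 + 12 − 15 = 69; the blank must be 90 − 69 = 21.
Column 2 has -1 + 10 + 19 + 21 + 10 + 16 = 75; the blank must be 90 − 75 = 15.
Row 7 has 17 + 15 + 6 − 1 − 11 + 54 = 80; the blank must be 90 − 80 = 10.
Row 5 has -3 + 10 + 14 + 28 + 29 + 12 = 90; the blank must be 90 − 90 = 0.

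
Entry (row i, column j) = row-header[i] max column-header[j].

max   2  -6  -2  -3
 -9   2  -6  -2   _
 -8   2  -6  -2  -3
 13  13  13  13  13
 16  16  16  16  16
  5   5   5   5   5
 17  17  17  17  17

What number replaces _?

max(-9, -3) = -3.

-3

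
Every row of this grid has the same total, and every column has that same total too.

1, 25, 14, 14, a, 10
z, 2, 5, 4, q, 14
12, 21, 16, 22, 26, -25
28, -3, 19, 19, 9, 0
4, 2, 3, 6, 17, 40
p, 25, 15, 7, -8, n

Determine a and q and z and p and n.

Rows 3 and 4 both sum to 72, so that's the common total.
Column 6 has 10 + 14 − 25 + 0 + 40 = 39; the blank must be 72 − 39 = 33.
Row 1 has 1 + 25 + 14 + 14 + 10 = 64; the blank must be 72 − 64 = 8.
Column 5 has 8 + 26 + 9 + 17 − 8 = 52; the blank must be 72 − 52 = 20.
Row 6 has 25 + 15 + 7 − 8 + 33 = 72; the blank must be 72 − 72 = 0.
Row 2 has 2 + 5 + 4 + 20 + 14 = 45; the blank must be 72 − 45 = 27.

a = 8, q = 20, z = 27, p = 0, n = 33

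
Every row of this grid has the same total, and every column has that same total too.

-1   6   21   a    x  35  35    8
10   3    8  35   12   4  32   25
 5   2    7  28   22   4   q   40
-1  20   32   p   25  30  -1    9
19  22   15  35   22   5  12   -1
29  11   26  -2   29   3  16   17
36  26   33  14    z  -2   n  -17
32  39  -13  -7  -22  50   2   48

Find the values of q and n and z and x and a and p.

Rows 2 and 5 both sum to 129, so that's the common total.
Row 4: -1 + 20 + 32 + 25 + 30 − 1 + 9 = 114, so its missing entry is 129 − 114 = 15.
Column 4: 35 + 28 + 15 + 35 − 2 + 14 − 7 = 118, so its missing entry is 129 − 118 = 11.
Row 1: -1 + 6 + 21 + 11 + 35 + 35 + 8 = 115, so its missing entry is 129 − 115 = 14.
Column 5: 14 + 12 + 22 + 25 + 22 + 29 − 22 = 102, so its missing entry is 129 − 102 = 27.
Row 3: 5 + 2 + 7 + 28 + 22 + 4 + 40 = 108, so its missing entry is 129 − 108 = 21.
Row 7: 36 + 26 + 33 + 14 + 27 − 2 − 17 = 117, so its missing entry is 129 − 117 = 12.

q = 21, n = 12, z = 27, x = 14, a = 11, p = 15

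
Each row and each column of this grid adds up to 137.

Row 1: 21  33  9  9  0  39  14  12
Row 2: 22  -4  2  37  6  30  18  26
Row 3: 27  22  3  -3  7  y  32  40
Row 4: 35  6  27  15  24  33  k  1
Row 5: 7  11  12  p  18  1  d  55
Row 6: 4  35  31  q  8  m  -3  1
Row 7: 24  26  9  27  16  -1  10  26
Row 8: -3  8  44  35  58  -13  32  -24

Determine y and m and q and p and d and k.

y = 9, m = 39, q = 22, p = -5, d = 38, k = -4

The known cells in row 4 total 141, leaving 137 − 141 = -4 for the blank.
The known cells in column 7 total 99, leaving 137 − 99 = 38 for the blank.
The known cells in row 5 total 142, leaving 137 − 142 = -5 for the blank.
The known cells in column 4 total 115, leaving 137 − 115 = 22 for the blank.
The known cells in row 6 total 98, leaving 137 − 98 = 39 for the blank.
The known cells in row 3 total 128, leaving 137 − 128 = 9 for the blank.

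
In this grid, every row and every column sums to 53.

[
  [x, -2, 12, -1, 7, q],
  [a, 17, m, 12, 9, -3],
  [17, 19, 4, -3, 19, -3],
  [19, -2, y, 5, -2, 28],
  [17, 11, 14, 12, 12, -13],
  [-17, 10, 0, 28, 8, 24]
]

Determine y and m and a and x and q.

Column 6 has -3 − 3 + 28 − 13 + 24 = 33; the blank must be 53 − 33 = 20.
Row 1 has -2 + 12 − 1 + 7 + 20 = 36; the blank must be 53 − 36 = 17.
Column 1 has 17 + 17 + 19 + 17 − 17 = 53; the blank must be 53 − 53 = 0.
Row 2 has 0 + 17 + 12 + 9 − 3 = 35; the blank must be 53 − 35 = 18.
Row 4 has 19 − 2 + 5 − 2 + 28 = 48; the blank must be 53 − 48 = 5.

y = 5, m = 18, a = 0, x = 17, q = 20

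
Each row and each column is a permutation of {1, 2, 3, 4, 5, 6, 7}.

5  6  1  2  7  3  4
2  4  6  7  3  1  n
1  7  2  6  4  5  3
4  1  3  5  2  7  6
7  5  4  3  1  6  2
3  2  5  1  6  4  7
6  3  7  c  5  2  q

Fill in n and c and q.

At (row 2, col 7): row 2 already has {1, 2, 3, 4, 6, 7}, so the value is 5.
Cell (7,7): column 7 already has {2, 3, 4, 5, 6, 7} → 1.
Cell (7,4): row 7 already has {1, 2, 3, 5, 6, 7} → 4.

n = 5, c = 4, q = 1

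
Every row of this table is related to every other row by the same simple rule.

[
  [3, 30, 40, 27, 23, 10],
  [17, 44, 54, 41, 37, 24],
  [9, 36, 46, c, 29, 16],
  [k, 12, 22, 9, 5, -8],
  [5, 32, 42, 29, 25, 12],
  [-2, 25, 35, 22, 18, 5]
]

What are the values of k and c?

The difference between any two rows is the same in every column — this is an addition table with the headers hidden.
Row 4 minus row 1 is -8 − 10 = -18, so its entry in column 1 is 3 + (-18) = -15.
Row 3 minus row 1 is 16 − 10 = 6, so its entry in column 4 is 27 + 6 = 33.

k = -15, c = 33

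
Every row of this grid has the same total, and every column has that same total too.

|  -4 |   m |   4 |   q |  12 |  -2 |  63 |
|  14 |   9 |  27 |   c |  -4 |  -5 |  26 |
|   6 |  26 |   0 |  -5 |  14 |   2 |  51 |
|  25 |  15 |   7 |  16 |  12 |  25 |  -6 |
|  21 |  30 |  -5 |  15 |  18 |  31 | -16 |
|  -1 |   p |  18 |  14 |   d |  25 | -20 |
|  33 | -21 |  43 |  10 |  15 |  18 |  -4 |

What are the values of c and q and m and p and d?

c = 27, q = 17, m = 4, p = 31, d = 27

Rows 3 and 4 both sum to 94, so that's the common total.
Column 5: 12 − 4 + 14 + 12 + 18 + 15 = 67, so its missing entry is 94 − 67 = 27.
Row 6: -1 + 18 + 14 + 27 + 25 − 20 = 63, so its missing entry is 94 − 63 = 31.
Column 2: 9 + 26 + 15 + 30 + 31 − 21 = 90, so its missing entry is 94 − 90 = 4.
Row 1: -4 + 4 + 4 + 12 − 2 + 63 = 77, so its missing entry is 94 − 77 = 17.
Row 2: 14 + 9 + 27 − 4 − 5 + 26 = 67, so its missing entry is 94 − 67 = 27.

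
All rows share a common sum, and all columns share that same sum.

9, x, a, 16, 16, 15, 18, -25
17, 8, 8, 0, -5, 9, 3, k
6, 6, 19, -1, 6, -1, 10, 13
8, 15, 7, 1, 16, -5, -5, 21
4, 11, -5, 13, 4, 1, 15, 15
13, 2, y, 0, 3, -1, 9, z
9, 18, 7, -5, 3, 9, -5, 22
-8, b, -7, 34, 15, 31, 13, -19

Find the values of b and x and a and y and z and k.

Rows 3 and 4 both sum to 58, so that's the common total.
Row 8: -8 − 7 + 34 + 15 + 31 + 13 − 19 = 59, so its missing entry is 58 − 59 = -1.
Column 2: 8 + 6 + 15 + 11 + 2 + 18 − 1 = 59, so its missing entry is 58 − 59 = -1.
Row 1: 9 − 1 + 16 + 16 + 15 + 18 − 25 = 48, so its missing entry is 58 − 48 = 10.
Row 2: 17 + 8 + 8 + 0 − 5 + 9 + 3 = 40, so its missing entry is 58 − 40 = 18.
Column 8: -25 + 18 + 13 + 21 + 15 + 22 − 19 = 45, so its missing entry is 58 − 45 = 13.
Row 6: 13 + 2 + 0 + 3 − 1 + 9 + 13 = 39, so its missing entry is 58 − 39 = 19.

b = -1, x = -1, a = 10, y = 19, z = 13, k = 18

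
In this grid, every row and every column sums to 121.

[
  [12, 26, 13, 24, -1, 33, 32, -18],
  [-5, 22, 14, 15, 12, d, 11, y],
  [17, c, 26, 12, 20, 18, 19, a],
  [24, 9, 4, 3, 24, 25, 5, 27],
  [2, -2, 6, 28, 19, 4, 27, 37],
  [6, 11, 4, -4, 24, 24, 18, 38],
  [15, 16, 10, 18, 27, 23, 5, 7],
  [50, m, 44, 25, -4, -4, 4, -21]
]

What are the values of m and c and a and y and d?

Row 8: 50 + 44 + 25 − 4 − 4 + 4 − 21 = 94, so its missing entry is 121 − 94 = 27.
Column 2: 26 + 22 + 9 − 2 + 11 + 16 + 27 = 109, so its missing entry is 121 − 109 = 12.
Row 3: 17 + 12 + 26 + 12 + 20 + 18 + 19 = 124, so its missing entry is 121 − 124 = -3.
Column 6: 33 + 18 + 25 + 4 + 24 + 23 − 4 = 123, so its missing entry is 121 − 123 = -2.
Row 2: -5 + 22 + 14 + 15 + 12 − 2 + 11 = 67, so its missing entry is 121 − 67 = 54.

m = 27, c = 12, a = -3, y = 54, d = -2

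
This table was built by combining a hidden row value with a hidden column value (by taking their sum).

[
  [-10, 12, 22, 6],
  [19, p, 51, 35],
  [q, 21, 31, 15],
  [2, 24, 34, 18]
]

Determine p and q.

p = 41, q = -1

The difference between any two rows is the same in every column — this is an addition table with the headers hidden.
Row 2 minus row 1 is 51 − 22 = 29, so its entry in column 2 is 12 + 29 = 41.
Row 3 minus row 1 is 31 − 22 = 9, so its entry in column 1 is -10 + 9 = -1.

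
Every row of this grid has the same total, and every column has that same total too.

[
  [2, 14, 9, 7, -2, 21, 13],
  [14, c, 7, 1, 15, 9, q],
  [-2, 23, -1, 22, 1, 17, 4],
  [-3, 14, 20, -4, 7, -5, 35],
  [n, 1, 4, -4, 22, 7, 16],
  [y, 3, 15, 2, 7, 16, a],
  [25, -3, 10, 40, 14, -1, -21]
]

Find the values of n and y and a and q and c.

Rows 1 and 3 both sum to 64, so that's the common total.
Row 5 has 1 + 4 − 4 + 22 + 7 + 16 = 46; the blank must be 64 − 46 = 18.
Column 2 has 14 + 23 + 14 + 1 + 3 − 3 = 52; the blank must be 64 − 52 = 12.
Column 1 has 2 + 14 − 2 − 3 + 18 + 25 = 54; the blank must be 64 − 54 = 10.
Row 6 has 10 + 3 + 15 + 2 + 7 + 16 = 53; the blank must be 64 − 53 = 11.
Row 2 has 14 + 12 + 7 + 1 + 15 + 9 = 58; the blank must be 64 − 58 = 6.

n = 18, y = 10, a = 11, q = 6, c = 12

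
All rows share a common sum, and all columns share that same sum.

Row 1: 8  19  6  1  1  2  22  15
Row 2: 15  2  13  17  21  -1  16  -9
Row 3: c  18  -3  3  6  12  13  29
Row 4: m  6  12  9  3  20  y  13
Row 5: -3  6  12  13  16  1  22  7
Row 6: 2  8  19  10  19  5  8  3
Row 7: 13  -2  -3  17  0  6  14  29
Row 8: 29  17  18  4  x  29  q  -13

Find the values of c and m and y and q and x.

Rows 1 and 2 both sum to 74, so that's the common total.
The known cells in column 5 total 66, leaving 74 − 66 = 8 for the blank.
The known cells in row 3 total 78, leaving 74 − 78 = -4 for the blank.
The known cells in column 1 total 60, leaving 74 − 60 = 14 for the blank.
The known cells in row 8 total 92, leaving 74 − 92 = -18 for the blank.
The known cells in row 4 total 77, leaving 74 − 77 = -3 for the blank.

c = -4, m = 14, y = -3, q = -18, x = 8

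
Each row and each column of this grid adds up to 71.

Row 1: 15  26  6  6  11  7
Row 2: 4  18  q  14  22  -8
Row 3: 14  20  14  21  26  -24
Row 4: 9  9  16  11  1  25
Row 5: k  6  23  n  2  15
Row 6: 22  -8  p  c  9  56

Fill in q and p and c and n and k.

q = 21, p = -9, c = 1, n = 18, k = 7

Column 1: 15 + 4 + 14 + 9 + 22 = 64, so its missing entry is 71 − 64 = 7.
Row 2: 4 + 18 + 14 + 22 − 8 = 50, so its missing entry is 71 − 50 = 21.
Row 5: 7 + 6 + 23 + 2 + 15 = 53, so its missing entry is 71 − 53 = 18.
Column 4: 6 + 14 + 21 + 11 + 18 = 70, so its missing entry is 71 − 70 = 1.
Row 6: 22 − 8 + 1 + 9 + 56 = 80, so its missing entry is 71 − 80 = -9.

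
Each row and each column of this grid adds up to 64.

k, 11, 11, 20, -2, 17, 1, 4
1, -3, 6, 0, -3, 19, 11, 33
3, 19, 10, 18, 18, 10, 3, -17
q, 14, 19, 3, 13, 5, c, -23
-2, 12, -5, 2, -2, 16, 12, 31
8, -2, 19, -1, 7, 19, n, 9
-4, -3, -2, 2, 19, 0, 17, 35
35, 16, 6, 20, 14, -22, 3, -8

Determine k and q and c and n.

k = 2, q = 21, c = 12, n = 5

Row 6: 8 − 2 + 19 − 1 + 7 + 19 + 9 = 59, so its missing entry is 64 − 59 = 5.
Column 7: 1 + 11 + 3 + 12 + 5 + 17 + 3 = 52, so its missing entry is 64 − 52 = 12.
Row 4: 14 + 19 + 3 + 13 + 5 + 12 − 23 = 43, so its missing entry is 64 − 43 = 21.
Row 1: 11 + 11 + 20 − 2 + 17 + 1 + 4 = 62, so its missing entry is 64 − 62 = 2.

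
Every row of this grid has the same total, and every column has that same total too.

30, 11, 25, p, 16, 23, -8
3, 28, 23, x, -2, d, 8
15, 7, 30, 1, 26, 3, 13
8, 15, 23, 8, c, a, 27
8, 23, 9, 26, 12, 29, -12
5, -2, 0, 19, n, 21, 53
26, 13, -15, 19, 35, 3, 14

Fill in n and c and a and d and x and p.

Rows 3 and 5 both sum to 95, so that's the common total.
Row 6: 5 − 2 + 0 + 19 + 21 + 53 = 96, so its missing entry is 95 − 96 = -1.
Column 5: 16 − 2 + 26 + 12 − 1 + 35 = 86, so its missing entry is 95 − 86 = 9.
Row 1: 30 + 11 + 25 + 16 + 23 − 8 = 97, so its missing entry is 95 − 97 = -2.
Column 4: -2 + 1 + 8 + 26 + 19 + 19 = 71, so its missing entry is 95 − 71 = 24.
Row 2: 3 + 28 + 23 + 24 − 2 + 8 = 84, so its missing entry is 95 − 84 = 11.
Row 4: 8 + 15 + 23 + 8 + 9 + 27 = 90, so its missing entry is 95 − 90 = 5.

n = -1, c = 9, a = 5, d = 11, x = 24, p = -2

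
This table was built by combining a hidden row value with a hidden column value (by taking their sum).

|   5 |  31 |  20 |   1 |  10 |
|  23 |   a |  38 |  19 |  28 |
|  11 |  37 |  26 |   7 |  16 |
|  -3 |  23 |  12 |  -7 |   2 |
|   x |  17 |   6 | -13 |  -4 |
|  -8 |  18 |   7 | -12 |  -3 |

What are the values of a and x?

The difference between any two rows is the same in every column — this is an addition table with the headers hidden.
Row 2 minus row 1 is 38 − 20 = 18, so its entry in column 2 is 31 + 18 = 49.
Row 5 minus row 1 is 6 − 20 = -14, so its entry in column 1 is 5 + (-14) = -9.

a = 49, x = -9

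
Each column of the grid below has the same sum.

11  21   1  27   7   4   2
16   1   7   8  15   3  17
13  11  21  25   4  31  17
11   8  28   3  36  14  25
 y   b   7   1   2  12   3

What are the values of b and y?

b = 23, y = 13

Column 4 sums to 64 and so does column 7; that's the common total.
In column 2 the known cells total 41, leaving 64 − 41 = 23.
In column 1 the known cells total 51, leaving 64 − 51 = 13.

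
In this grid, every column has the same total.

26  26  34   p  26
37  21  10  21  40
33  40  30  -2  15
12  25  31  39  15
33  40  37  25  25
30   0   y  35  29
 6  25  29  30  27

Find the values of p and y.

p = 29, y = 6

Column 1 sums to 177 and so does column 2; that's the common total.
In column 4 the known cells total 148, leaving 177 − 148 = 29.
In column 3 the known cells total 171, leaving 177 − 171 = 6.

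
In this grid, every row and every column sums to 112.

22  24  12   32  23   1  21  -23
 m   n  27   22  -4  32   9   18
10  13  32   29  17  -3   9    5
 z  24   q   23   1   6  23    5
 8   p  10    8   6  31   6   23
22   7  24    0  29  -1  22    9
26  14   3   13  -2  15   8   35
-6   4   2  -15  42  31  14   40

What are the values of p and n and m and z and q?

p = 20, n = 6, m = 2, z = 28, q = 2

Column 3 has 12 + 27 + 32 + 10 + 24 + 3 + 2 = 110; the blank must be 112 − 110 = 2.
Row 4 has 24 + 2 + 23 + 1 + 6 + 23 + 5 = 84; the blank must be 112 − 84 = 28.
Column 1 has 22 + 10 + 28 + 8 + 22 + 26 − 6 = 110; the blank must be 112 − 110 = 2.
Row 2 has 2 + 27 + 22 − 4 + 32 + 9 + 18 = 106; the blank must be 112 − 106 = 6.
Row 5 has 8 + 10 + 8 + 6 + 31 + 6 + 23 = 92; the blank must be 112 − 92 = 20.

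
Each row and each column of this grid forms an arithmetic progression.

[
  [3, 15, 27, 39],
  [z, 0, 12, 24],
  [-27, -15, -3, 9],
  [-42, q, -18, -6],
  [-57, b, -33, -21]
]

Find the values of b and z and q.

Along each row the entries change by 12 per step; down each column they change by -15.
Row 5: from -57 at column 1, stepping by 12 to column 2 gives -45.
Row 2: from 0 at column 2, stepping by 12 to column 1 gives -12.
Row 4: from -42 at column 1, stepping by 12 to column 2 gives -30.

b = -45, z = -12, q = -30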